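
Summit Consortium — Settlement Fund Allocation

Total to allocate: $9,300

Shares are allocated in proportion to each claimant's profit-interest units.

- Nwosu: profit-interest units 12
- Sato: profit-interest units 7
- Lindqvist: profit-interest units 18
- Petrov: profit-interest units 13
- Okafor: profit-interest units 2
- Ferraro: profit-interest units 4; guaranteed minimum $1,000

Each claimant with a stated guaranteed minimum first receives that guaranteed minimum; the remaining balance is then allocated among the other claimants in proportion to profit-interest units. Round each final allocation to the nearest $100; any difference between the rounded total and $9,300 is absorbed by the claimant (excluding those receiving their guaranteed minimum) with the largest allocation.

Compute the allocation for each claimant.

Nwosu: $1,900 | Sato: $1,100 | Lindqvist: $2,900 | Petrov: $2,100 | Okafor: $300 | Ferraro: $1,000

Minimums first: Ferraro $1,000. Remaining pool $8,300.
Remaining pool split over remaining profit-interest units 52: Nwosu 1,915.38 → $1,900; Sato 1,117.31 → $1,100; Lindqvist 2,873.08 → $2,900; Petrov 2,075.00 → $2,100; Okafor 319.23 → $300.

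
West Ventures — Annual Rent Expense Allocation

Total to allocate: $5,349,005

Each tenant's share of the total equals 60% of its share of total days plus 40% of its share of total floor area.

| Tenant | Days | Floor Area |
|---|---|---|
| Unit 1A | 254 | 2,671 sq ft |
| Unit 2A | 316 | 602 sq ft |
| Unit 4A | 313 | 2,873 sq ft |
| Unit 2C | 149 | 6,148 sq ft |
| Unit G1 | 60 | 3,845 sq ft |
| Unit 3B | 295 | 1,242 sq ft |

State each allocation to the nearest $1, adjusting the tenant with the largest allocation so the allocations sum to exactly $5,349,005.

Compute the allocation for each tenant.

Totals — days 1,387, floor area 17,381.
Combined weights (60% days + 40% floor area): Unit 1A 0.1713; Unit 2A 0.1506; Unit 4A 0.2015; Unit 2C 0.2059; Unit G1 0.1144; Unit 3B 0.1562.
Unrounded shares: Unit 1A 916,535.18; Unit 2A 805,304.03; Unit 4A 1,077,922.497; Unit 2C 1,101,592.76; Unit G1 612,154.72; Unit 3B 835,495.81.
At nearest $1: Unit 1A $916,535; Unit 2A $805,304; Unit 4A $1,077,922; Unit 2C $1,101,593; Unit G1 $612,155; Unit 3B $835,496. Sum = $5,349,005.
Rounded total matches; no reconciliation needed.

Unit 1A: $916,535 · Unit 2A: $805,304 · Unit 4A: $1,077,922 · Unit 2C: $1,101,593 · Unit G1: $612,155 · Unit 3B: $835,496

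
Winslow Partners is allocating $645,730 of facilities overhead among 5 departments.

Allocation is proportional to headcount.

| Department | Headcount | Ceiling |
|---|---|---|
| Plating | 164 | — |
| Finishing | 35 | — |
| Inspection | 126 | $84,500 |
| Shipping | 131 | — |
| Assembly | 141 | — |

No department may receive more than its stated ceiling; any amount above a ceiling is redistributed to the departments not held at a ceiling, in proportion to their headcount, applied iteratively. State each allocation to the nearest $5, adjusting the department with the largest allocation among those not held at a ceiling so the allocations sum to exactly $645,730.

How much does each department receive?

Sum of headcount: 597.
Proportional shares (ignoring caps): Plating 177,386.47; Finishing 37,856.87; Inspection 136,284.72; Shipping 141,692.85; Assembly 152,509.10.
Held at cap: Inspection ($84,500); residual $561,230 reallocated over remaining headcount 471.
Shares after redistribution: Plating 195,417.66 → $195,420; Finishing 41,704.99 → $41,705; Shipping 156,095.82 → $156,095; Assembly 168,011.53 → $168,010.

Plating: $195,420; Finishing: $41,705; Inspection: $84,500; Shipping: $156,095; Assembly: $168,010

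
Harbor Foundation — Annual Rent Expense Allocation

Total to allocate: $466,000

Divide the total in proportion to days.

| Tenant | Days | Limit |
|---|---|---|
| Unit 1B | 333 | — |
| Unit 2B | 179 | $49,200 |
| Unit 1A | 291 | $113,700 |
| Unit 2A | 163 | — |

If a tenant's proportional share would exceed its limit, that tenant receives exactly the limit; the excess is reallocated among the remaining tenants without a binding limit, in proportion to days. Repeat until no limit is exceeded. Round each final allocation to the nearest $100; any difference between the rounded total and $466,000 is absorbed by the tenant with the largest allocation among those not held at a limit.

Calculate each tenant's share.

Days total: 966.
Unconstrained shares: Unit 1B 160,639.75; Unit 2B 86,349.90; Unit 1A 140,378.88; Unit 2A 78,631.47.
Held at cap: Unit 2B ($49,200), Unit 1A ($113,700); remaining pool $303,100 reallocated over remaining days 496.
Shares after redistribution: Unit 1B 203,492.54 → $203,500; Unit 2A 99,607.46 → $99,600.

Unit 1B: $203,500 · Unit 2B: $49,200 · Unit 1A: $113,700 · Unit 2A: $99,600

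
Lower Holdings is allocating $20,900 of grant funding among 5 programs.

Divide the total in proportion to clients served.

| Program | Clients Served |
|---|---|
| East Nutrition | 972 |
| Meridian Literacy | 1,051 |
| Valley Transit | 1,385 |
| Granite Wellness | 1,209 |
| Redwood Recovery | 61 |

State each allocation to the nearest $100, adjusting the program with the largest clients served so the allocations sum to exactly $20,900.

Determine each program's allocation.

Combined clients served = 972 + 1,051 + 1,385 + 1,209 + 61 = 4,678.
Raw shares: East Nutrition 4,342.63; Meridian Literacy 4,695.58; Valley Transit 6,187.79; Granite Wellness 5,401.47; Redwood Recovery 272.53.
After rounding ($100): East Nutrition $4,300; Meridian Literacy $4,700; Valley Transit $6,200; Granite Wellness $5,400; Redwood Recovery $300. Sum = $20,900.
Rounded total matches; no reconciliation needed.

East Nutrition: $4,300 · Meridian Literacy: $4,700 · Valley Transit: $6,200 · Granite Wellness: $5,400 · Redwood Recovery: $300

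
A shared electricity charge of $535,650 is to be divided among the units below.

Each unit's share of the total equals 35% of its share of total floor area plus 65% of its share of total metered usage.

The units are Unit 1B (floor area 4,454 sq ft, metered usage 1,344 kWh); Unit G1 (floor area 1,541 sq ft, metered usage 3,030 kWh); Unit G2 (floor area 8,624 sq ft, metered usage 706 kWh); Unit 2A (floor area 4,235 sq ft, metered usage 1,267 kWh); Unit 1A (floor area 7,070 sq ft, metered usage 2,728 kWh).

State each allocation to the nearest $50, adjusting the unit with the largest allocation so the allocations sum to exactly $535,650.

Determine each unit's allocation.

Unit 1B: $83,750; Unit G1: $127,400; Unit G2: $89,450; Unit 2A: $79,250; Unit 1A: $155,800

Floor area total 25,924; metered usage total 9,075.
Combined weights (35% floor area + 65% metered usage): Unit 1B 0.1564; Unit G1 0.2378; Unit G2 0.1670; Unit 2A 0.1479; Unit 1A 0.2908.
Unrounded shares: Unit 1B 83,774.55; Unit G1 127,393.55; Unit G2 89,453.63; Unit 2A 79,236.59; Unit 1A 155,791.68.
After rounding ($50): Unit 1B $83,750; Unit G1 $127,400; Unit G2 $89,450; Unit 2A $79,250; Unit 1A $155,800. Sum = $535,650.
No rounding difference to absorb.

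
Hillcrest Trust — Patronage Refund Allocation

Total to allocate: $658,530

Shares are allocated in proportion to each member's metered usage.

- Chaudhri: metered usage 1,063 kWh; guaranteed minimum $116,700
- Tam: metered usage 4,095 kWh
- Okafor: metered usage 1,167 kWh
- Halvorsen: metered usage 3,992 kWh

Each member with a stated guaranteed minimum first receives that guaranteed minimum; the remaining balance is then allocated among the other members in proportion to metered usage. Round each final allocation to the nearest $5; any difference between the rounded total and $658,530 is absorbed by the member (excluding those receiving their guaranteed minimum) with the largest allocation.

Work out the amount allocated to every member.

Chaudhri: $116,700; Tam: $239,765; Okafor: $68,330; Halvorsen: $233,735

Guaranteed amounts: Chaudhri $116,700. Remaining pool $541,830.
Remaining pool split over remaining metered usage 9,254: Tam 239,765.92 → $239,765; Okafor 68,328.90 → $68,330; Halvorsen 233,735.18 → $233,735.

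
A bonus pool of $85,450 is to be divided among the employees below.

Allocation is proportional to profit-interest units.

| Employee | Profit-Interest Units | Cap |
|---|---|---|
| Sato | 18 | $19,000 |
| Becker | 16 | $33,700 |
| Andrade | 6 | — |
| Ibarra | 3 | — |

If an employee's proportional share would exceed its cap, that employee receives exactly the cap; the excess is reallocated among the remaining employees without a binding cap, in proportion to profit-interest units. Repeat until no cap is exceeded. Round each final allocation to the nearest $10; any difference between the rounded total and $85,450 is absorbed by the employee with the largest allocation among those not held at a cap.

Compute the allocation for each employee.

Sato: $19,000; Becker: $33,700; Andrade: $21,830; Ibarra: $10,920

Sum of profit-interest units: 43.
Unconstrained shares: Sato 35,769.77; Becker 31,795.35; Andrade 11,923.26; Ibarra 5,961.63.
Cap binds for Sato ($19,000); balance $66,450 reallocated over remaining profit-interest units 25.
Cap binds for Becker ($33,700); balance $32,750 reallocated over remaining profit-interest units 9.
Redistributed shares: Andrade 21,833.33 → $21,830; Ibarra 10,916.67 → $10,920.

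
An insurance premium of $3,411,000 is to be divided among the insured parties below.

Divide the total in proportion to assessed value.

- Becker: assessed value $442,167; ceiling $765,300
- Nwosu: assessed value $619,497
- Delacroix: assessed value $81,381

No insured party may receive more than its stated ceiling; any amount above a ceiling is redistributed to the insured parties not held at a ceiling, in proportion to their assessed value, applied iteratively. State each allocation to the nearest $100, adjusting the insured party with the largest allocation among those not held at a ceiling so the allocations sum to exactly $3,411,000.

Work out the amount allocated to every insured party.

Combined assessed value = 1,143,045.
Pro-rata shares before constraints: Becker 1,319,485.79; Nwosu 1,848,662.36; Delacroix 242,851.85.
Capped: Becker ($765,300); balance $2,645,700 reallocated over remaining assessed value 700,878.
Remaining shares: Nwosu 2,338,500.01 → $2,338,500; Delacroix 307,199.99 → $307,200.

Becker: $765,300 · Nwosu: $2,338,500 · Delacroix: $307,200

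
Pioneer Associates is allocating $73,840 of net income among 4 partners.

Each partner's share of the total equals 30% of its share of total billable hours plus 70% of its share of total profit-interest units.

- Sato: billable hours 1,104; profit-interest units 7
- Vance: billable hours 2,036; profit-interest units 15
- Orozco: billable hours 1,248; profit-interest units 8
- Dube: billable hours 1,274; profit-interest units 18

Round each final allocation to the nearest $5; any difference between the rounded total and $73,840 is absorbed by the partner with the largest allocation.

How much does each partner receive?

Sato: $11,855 | Vance: $24,120 | Orozco: $13,495 | Dube: $24,370

Totals — billable hours 5,662, profit-interest units 48.
Composite weights (30% billable hours + 70% profit-interest units): Sato 0.1606; Vance 0.3266; Orozco 0.1828; Dube 0.3300.
Proportional shares: Sato 11,857.12; Vance 24,118.14; Orozco 13,497.34; Dube 24,367.40.
At nearest $5: Sato $11,855; Vance $24,120; Orozco $13,495; Dube $24,365. Sum = $73,835.
Difference $73,840 − $73,835 = +$5 applied to largest allocation (Dube): Dube becomes $24,370.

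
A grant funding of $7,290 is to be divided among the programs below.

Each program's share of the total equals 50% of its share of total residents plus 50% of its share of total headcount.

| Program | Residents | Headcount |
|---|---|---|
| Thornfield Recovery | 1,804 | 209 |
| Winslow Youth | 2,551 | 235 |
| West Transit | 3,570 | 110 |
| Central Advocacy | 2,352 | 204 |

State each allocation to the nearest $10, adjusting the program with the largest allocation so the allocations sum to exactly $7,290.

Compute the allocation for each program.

Totals — residents 10,277, headcount 758.
Composite weights (50% residents + 50% headcount): Thornfield Recovery 0.2256; Winslow Youth 0.2791; West Transit 0.2462; Central Advocacy 0.2490.
Unrounded shares: Thornfield Recovery 1,644.85; Winslow Youth 2,034.82; West Transit 1,795.15; Central Advocacy 1,815.17.
After rounding ($10): Thornfield Recovery $1,640; Winslow Youth $2,030; West Transit $1,800; Central Advocacy $1,820. Sum = $7,290.
No rounding difference to absorb.

Thornfield Recovery: $1,640; Winslow Youth: $2,030; West Transit: $1,800; Central Advocacy: $1,820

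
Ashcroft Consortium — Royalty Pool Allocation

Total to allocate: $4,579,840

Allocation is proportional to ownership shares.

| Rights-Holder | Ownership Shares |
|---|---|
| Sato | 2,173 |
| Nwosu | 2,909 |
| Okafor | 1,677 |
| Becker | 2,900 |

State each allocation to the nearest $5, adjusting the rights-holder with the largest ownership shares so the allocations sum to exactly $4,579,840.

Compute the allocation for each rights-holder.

Combined ownership shares = 9,659.
Raw shares: Sato 2,173/9,659 × $4,579,840 = 1,030,333.61; Nwosu 2,909/9,659 × $4,579,840 = 1,379,309.92; Okafor 1,677/9,659 × $4,579,840 = 795,153.92; Becker 2,900/9,659 × $4,579,840 = 1,375,042.55.
At nearest $5: Sato $1,030,335; Nwosu $1,379,310; Okafor $795,155; Becker $1,375,045. Sum = $4,579,845.
Difference $4,579,840 − $4,579,845 = −$5 applied to largest ownership shares (Nwosu): Nwosu becomes $1,379,305.

Sato: $1,030,335 · Nwosu: $1,379,305 · Okafor: $795,155 · Becker: $1,375,045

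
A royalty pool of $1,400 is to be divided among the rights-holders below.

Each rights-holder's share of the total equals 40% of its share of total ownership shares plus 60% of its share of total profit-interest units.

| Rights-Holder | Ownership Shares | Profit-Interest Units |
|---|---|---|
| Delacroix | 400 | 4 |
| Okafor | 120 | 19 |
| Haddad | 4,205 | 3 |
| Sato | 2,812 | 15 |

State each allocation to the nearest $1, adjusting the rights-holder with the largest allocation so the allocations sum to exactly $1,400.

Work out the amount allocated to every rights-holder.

Delacroix: $112 · Okafor: $398 · Haddad: $374 · Sato: $516

Totals — ownership shares 7,537, profit-interest units 41.
Blended shares (40% ownership shares + 60% profit-interest units): Delacroix 0.0798; Okafor 0.2844; Haddad 0.2671; Sato 0.3687.
Unrounded shares: Delacroix 111.67; Okafor 398.18; Haddad 373.90; Sato 516.25.
Rounded to nearest $1: Delacroix $112; Okafor $398; Haddad $374; Sato $516. Sum = $1,400.
No rounding difference to absorb.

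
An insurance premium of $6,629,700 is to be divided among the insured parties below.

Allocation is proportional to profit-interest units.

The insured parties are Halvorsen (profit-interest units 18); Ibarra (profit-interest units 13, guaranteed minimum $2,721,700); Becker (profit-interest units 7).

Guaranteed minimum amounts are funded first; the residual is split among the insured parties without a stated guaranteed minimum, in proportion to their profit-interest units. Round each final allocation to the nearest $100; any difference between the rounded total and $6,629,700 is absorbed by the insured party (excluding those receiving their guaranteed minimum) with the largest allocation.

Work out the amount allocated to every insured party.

Halvorsen: $2,813,800 · Ibarra: $2,721,700 · Becker: $1,094,200

Fund the minimums — Ibarra $2,721,700. Residual $3,908,000.
Residual split over remaining profit-interest units 25: Halvorsen 2,813,760.00 → $2,813,800; Becker 1,094,240.00 → $1,094,200.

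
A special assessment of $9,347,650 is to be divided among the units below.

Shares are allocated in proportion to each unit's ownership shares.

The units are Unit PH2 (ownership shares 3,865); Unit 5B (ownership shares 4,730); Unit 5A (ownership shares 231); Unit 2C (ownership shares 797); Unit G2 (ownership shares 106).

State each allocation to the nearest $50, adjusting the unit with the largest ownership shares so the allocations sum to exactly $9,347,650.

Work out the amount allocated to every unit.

Combined ownership shares = 3,865 + 4,730 + 231 + 797 + 106 = 9,729.
Proportional shares: Unit PH2 3,713,502.65; Unit 5B 4,544,597.03; Unit 5A 221,945.44; Unit 2C 765,759.80; Unit G2 101,845.09.
Rounded to nearest $50: Unit PH2 $3,713,500; Unit 5B $4,544,600; Unit 5A $221,950; Unit 2C $765,750; Unit G2 $101,850. Sum = $9,347,650.
Sum already equals the total — no adjustment.

Unit PH2: $3,713,500; Unit 5B: $4,544,600; Unit 5A: $221,950; Unit 2C: $765,750; Unit G2: $101,850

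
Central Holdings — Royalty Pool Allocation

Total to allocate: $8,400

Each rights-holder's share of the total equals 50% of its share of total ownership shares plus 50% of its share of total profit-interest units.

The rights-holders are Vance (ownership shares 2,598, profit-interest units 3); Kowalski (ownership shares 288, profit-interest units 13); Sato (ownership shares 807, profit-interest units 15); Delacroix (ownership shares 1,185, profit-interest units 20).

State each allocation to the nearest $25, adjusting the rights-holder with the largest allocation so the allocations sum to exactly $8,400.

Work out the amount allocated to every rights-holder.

Vance: $2,475; Kowalski: $1,325; Sato: $1,925; Delacroix: $2,675

Ownership shares total 4,878; profit-interest units total 51.
Blended shares (50% ownership shares + 50% profit-interest units): Vance 0.2957; Kowalski 0.1570; Sato 0.2298; Delacroix 0.3175.
Proportional shares: Vance 2,483.96; Kowalski 1,318.56; Sato 1,930.13; Delacroix 2,667.35.
At nearest $25: Vance $2,475; Kowalski $1,325; Sato $1,925; Delacroix $2,675. Sum = $8,400.
Rounded total matches; no reconciliation needed.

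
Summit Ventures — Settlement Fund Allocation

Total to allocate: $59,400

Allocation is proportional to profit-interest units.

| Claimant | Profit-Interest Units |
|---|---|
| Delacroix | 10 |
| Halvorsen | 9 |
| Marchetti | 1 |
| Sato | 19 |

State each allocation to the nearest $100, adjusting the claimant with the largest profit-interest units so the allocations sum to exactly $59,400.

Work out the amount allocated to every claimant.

Sum of profit-interest units: 10 + 9 + 1 + 19 = 39.
Unrounded shares: Delacroix 15,230.77; Halvorsen 13,707.69; Marchetti 1,523.08; Sato 28,938.46.
Rounded to nearest $100: Delacroix $15,200; Halvorsen $13,700; Marchetti $1,500; Sato $28,900. Sum = $59,300.
Difference $59,400 − $59,300 = +$100 applied to largest profit-interest units (Sato): Sato becomes $29,000.

Delacroix: $15,200 · Halvorsen: $13,700 · Marchetti: $1,500 · Sato: $29,000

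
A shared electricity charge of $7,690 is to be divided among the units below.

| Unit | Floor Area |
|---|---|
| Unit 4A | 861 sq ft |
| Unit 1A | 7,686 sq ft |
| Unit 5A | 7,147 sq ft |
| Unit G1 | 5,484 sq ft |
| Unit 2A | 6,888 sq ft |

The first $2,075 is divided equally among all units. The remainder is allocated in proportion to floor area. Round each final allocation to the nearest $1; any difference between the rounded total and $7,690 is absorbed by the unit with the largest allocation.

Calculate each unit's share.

First tranche $2,075 split equally: $415 each.
Remainder $5,615 by floor area (total 28,066): Unit 4A 172.26 → $172; Unit 1A 1,537.69 → $1,538; Unit 5A 1,429.86 → $1,430; Unit G1 1,097.15 → $1,097; Unit 2A 1,378.04 → $1,378.
Totals: Unit 4A $415 + $172 = $587; Unit 1A $415 + $1,538 = $1,953; Unit 5A $415 + $1,430 = $1,845; Unit G1 $415 + $1,097 = $1,512; Unit 2A $415 + $1,378 = $1,793.

Unit 4A: $587; Unit 1A: $1,953; Unit 5A: $1,845; Unit G1: $1,512; Unit 2A: $1,793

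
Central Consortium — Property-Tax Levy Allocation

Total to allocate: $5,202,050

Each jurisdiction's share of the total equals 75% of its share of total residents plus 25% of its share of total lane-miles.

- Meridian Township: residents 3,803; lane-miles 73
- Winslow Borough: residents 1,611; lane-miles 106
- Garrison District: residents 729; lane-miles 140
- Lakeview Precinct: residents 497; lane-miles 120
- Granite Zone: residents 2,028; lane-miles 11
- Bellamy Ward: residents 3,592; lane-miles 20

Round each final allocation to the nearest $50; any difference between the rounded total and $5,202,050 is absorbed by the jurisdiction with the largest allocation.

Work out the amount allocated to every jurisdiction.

Totals — residents 12,260, lane-miles 470.
Combined weights (75% residents + 25% lane-miles): Meridian Township 0.2715; Winslow Borough 0.1549; Garrison District 0.1191; Lakeview Precinct 0.0942; Granite Zone 0.1299; Bellamy Ward 0.2304.
Unrounded shares: Meridian Township 1,412,234.88; Winslow Borough 805,980.56; Garrison District 619,378.61; Lakeview Precinct 490,207.58; Granite Zone 675,814.20; Bellamy Ward 1,198,434.16.
At nearest $50: Meridian Township $1,412,250; Winslow Borough $806,000; Garrison District $619,400; Lakeview Precinct $490,200; Granite Zone $675,800; Bellamy Ward $1,198,450. Sum = $5,202,100.
Difference $5,202,050 − $5,202,100 = −$50 applied to largest allocation (Meridian Township): Meridian Township becomes $1,412,200.

Meridian Township: $1,412,200; Winslow Borough: $806,000; Garrison District: $619,400; Lakeview Precinct: $490,200; Granite Zone: $675,800; Bellamy Ward: $1,198,450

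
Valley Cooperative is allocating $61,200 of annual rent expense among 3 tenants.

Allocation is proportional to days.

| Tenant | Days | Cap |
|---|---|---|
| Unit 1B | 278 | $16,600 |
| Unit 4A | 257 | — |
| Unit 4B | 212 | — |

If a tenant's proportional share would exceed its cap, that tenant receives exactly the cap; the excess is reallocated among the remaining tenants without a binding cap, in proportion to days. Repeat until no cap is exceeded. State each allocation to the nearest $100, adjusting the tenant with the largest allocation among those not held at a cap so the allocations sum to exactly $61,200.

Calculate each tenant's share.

Sum of days: 747.
Unconstrained shares: Unit 1B 22,775.90; Unit 4A 21,055.42; Unit 4B 17,368.67.
Held at cap: Unit 1B ($16,600); residual $44,600 reallocated over remaining days 469.
Shares after redistribution: Unit 4A 24,439.66 → $24,400; Unit 4B 20,160.34 → $20,200.

Unit 1B: $16,600 | Unit 4A: $24,400 | Unit 4B: $20,200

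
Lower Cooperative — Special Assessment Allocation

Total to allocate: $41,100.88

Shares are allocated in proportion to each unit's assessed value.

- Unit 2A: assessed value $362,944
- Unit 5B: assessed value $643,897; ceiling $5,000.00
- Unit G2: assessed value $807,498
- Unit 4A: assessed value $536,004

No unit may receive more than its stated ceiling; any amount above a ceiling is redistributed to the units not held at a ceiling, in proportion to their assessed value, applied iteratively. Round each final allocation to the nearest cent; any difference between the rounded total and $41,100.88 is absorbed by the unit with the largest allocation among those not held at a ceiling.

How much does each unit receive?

Unit 2A: $7,678.30 | Unit 5B: $5,000.00 | Unit G2: $17,083.10 | Unit 4A: $11,339.48

Assessed value total: 2,350,343.
Pro-rata shares before constraints: Unit 2A 6,346.8684; Unit 5B 11,259.9452; Unit G2 14,120.8659; Unit 4A 9,373.2005.
Capped: Unit 5B ($5,000.00); balance $36,100.88 reallocated over remaining assessed value 1,706,446.
Remaining shares: Unit 2A 7,678.2962 → $7,678.30; Unit G2 17,083.1004 → $17,083.10; Unit 4A 11,339.4834 → $11,339.48.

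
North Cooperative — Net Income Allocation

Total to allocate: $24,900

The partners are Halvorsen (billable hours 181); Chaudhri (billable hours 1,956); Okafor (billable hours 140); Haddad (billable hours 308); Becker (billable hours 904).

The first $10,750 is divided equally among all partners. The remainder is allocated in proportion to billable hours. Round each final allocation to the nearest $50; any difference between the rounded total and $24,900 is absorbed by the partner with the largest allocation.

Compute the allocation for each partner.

Halvorsen: $2,900 · Chaudhri: $10,100 · Okafor: $2,700 · Haddad: $3,400 · Becker: $5,800

Equal tier: $10,750 ÷ 5 = $2,150 apiece.
Remainder $14,150 by billable hours (total 3,489): Halvorsen 734.06 → $750; Chaudhri 7,932.76 → $7,950; Okafor 567.78 → $550; Haddad 1,249.13 → $1,250; Becker 3,666.27 → $3,650.
Totals: Halvorsen $2,150 + $750 = $2,900; Chaudhri $2,150 + $7,950 = $10,100; Okafor $2,150 + $550 = $2,700; Haddad $2,150 + $1,250 = $3,400; Becker $2,150 + $3,650 = $5,800.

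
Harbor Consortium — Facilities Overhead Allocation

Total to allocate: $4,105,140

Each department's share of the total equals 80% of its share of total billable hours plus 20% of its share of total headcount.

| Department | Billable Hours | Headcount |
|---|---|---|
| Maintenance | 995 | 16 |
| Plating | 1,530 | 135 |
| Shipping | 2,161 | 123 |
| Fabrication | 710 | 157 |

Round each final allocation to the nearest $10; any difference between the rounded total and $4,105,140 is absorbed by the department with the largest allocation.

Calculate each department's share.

Maintenance: $636,060 · Plating: $1,188,350 · Shipping: $1,549,530 · Fabrication: $731,200

Totals — billable hours 5,396, headcount 431.
Blended shares (80% billable hours + 20% headcount): Maintenance 0.1549; Plating 0.2895; Shipping 0.3775; Fabrication 0.1781.
Unrounded shares: Maintenance 636,055.62; Plating 1,188,354.71; Shipping 1,549,534.51; Fabrication 731,195.16.
Rounded to nearest $10: Maintenance $636,060; Plating $1,188,350; Shipping $1,549,530; Fabrication $731,200. Sum = $4,105,140.
Rounded total matches; no reconciliation needed.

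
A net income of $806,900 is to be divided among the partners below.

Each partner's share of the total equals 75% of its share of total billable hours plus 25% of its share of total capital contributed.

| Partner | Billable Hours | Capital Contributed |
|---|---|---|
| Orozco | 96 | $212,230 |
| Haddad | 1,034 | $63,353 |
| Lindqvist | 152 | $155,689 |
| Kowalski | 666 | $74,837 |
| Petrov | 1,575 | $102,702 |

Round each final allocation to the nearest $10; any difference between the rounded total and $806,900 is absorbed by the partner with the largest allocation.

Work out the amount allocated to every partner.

Totals — billable hours 3,523, capital contributed 608,811.
Composite weights (75% billable hours + 25% capital contributed): Orozco 0.1076; Haddad 0.2461; Lindqvist 0.0963; Kowalski 0.1725; Petrov 0.3775.
Raw shares: Orozco 86,811.55; Haddad 198,610.32; Lindqvist 77,696.70; Kowalski 139,201.04; Petrov 304,580.39.
Rounded to nearest $10: Orozco $86,810; Haddad $198,610; Lindqvist $77,700; Kowalski $139,200; Petrov $304,580. Sum = $806,900.
No rounding difference to absorb.

Orozco: $86,810 · Haddad: $198,610 · Lindqvist: $77,700 · Kowalski: $139,200 · Petrov: $304,580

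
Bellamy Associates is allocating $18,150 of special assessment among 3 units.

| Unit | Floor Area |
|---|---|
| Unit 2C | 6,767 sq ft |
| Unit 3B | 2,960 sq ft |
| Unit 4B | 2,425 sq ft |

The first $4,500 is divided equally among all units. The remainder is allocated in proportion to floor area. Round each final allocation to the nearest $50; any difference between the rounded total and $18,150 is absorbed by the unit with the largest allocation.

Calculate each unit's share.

$4,500 shared equally gives $1,500 per unit.
Remainder $13,650 by floor area (total 12,152): Unit 2C 7,601.18 → $7,600; Unit 3B 3,324.88 → $3,300; Unit 4B 2,723.93 → $2,700.
Rounding difference +$50 on remainder applied to Unit 2C.
Totals: Unit 2C $1,500 + $7,650 = $9,150; Unit 3B $1,500 + $3,300 = $4,800; Unit 4B $1,500 + $2,700 = $4,200.

Unit 2C: $9,150 · Unit 3B: $4,800 · Unit 4B: $4,200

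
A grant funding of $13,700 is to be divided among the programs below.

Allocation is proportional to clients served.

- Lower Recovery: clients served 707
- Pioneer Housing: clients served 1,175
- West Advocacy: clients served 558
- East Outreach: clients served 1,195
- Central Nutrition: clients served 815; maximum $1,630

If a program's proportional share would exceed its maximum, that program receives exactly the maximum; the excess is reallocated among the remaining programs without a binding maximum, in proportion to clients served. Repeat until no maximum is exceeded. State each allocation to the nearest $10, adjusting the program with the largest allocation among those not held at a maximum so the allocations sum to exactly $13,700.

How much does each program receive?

Total clients served = 4,450.
Pro-rata shares before constraints: Lower Recovery 2,176.61; Pioneer Housing 3,617.42; West Advocacy 1,717.89; East Outreach 3,678.99; Central Nutrition 2,509.10.
Capped: Central Nutrition ($1,630); residual $12,070 reallocated over remaining clients served 3,635.
Remaining shares: Lower Recovery 2,347.59 → $2,350; Pioneer Housing 3,901.58 → $3,900; West Advocacy 1,852.84 → $1,850; East Outreach 3,967.99 → $3,970.

Lower Recovery: $2,350; Pioneer Housing: $3,900; West Advocacy: $1,850; East Outreach: $3,970; Central Nutrition: $1,630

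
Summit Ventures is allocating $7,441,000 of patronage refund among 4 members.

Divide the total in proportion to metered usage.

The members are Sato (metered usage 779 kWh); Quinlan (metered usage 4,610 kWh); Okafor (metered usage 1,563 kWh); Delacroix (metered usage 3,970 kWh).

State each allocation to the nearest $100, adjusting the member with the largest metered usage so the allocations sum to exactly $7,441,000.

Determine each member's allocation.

Combined metered usage = 10,922.
Proportional shares: Sato 779/10,922 × $7,441,000 = 530,721.39; Quinlan 4,610/10,922 × $7,441,000 = 3,140,726.06; Okafor 1,563/10,922 × $7,441,000 = 1,064,849.20; Delacroix 3,970/10,922 × $7,441,000 = 2,704,703.35.
At nearest $100: Sato $530,700; Quinlan $3,140,700; Okafor $1,064,800; Delacroix $2,704,700. Sum = $7,440,900.
Difference $7,441,000 − $7,440,900 = +$100 applied to largest metered usage (Quinlan): Quinlan becomes $3,140,800.

Sato: $530,700; Quinlan: $3,140,800; Okafor: $1,064,800; Delacroix: $2,704,700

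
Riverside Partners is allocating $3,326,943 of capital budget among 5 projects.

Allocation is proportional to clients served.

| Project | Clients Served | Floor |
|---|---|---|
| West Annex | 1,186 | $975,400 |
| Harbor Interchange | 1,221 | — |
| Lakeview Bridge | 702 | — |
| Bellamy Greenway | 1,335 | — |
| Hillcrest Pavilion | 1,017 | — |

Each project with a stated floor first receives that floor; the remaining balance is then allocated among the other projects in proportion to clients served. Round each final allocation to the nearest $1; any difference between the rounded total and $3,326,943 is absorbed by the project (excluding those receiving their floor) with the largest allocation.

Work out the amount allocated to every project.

Minimums first: West Annex $975,400. Remaining pool $2,351,543.
Remaining pool split over remaining clients served 4,275: Harbor Interchange 671,633.68 → $671,634; Lakeview Bridge 386,148.11 → $386,148; Bellamy Greenway 734,341.498 → $734,341; Hillcrest Pavilion 559,419.70 → $559,420.

West Annex: $975,400 · Harbor Interchange: $671,634 · Lakeview Bridge: $386,148 · Bellamy Greenway: $734,341 · Hillcrest Pavilion: $559,420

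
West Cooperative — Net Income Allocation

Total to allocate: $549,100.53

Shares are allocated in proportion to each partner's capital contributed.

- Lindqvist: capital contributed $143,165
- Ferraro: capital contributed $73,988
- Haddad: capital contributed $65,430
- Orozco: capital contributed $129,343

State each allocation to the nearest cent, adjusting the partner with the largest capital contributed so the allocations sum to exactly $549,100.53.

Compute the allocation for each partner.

Sum of capital contributed: 143,165 + 73,988 + 65,430 + 129,343 = 411,926.
Raw shares: Lindqvist 190,840.0474; Ferraro 98,626.5737; Haddad 87,218.6938; Orozco 172,415.21499.
At nearest cent: Lindqvist $190,840.05; Ferraro $98,626.57; Haddad $87,218.69; Orozco $172,415.21. Sum = $549,100.52.
Difference $549,100.53 − $549,100.52 = +$0.01 applied to largest capital contributed (Lindqvist): Lindqvist becomes $190,840.06.

Lindqvist: $190,840.06; Ferraro: $98,626.57; Haddad: $87,218.69; Orozco: $172,415.21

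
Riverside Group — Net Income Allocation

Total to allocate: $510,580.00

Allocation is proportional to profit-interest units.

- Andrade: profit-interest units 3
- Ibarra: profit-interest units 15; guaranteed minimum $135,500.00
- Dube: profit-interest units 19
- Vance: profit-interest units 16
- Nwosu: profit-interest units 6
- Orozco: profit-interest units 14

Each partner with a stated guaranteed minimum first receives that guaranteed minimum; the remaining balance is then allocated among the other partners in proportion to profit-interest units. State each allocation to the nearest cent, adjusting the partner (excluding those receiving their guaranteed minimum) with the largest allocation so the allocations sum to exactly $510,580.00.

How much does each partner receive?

Fund the minimums — Ibarra $135,500.00. Balance $375,080.00.
Balance split over remaining profit-interest units 58: Andrade 19,400.6897 → $19,400.69; Dube 122,871.0345 → $122,871.03; Vance 103,470.3448 → $103,470.34; Nwosu 38,801.3793 → $38,801.38; Orozco 90,536.5517 → $90,536.55.
Rounding difference +$0.01 applied to Dube → $122,871.04.

Andrade: $19,400.69 | Ibarra: $135,500.00 | Dube: $122,871.04 | Vance: $103,470.34 | Nwosu: $38,801.38 | Orozco: $90,536.55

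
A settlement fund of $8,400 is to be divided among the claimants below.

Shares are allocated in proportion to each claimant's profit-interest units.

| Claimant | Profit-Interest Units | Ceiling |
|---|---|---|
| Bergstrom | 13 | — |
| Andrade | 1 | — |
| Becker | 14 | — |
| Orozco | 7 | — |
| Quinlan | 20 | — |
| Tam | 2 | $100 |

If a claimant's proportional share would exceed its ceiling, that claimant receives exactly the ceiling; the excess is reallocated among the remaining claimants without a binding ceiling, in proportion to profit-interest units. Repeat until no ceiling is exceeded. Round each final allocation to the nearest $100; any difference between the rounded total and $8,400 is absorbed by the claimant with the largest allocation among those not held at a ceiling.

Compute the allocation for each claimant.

Bergstrom: $2,000 · Andrade: $200 · Becker: $2,100 · Orozco: $1,100 · Quinlan: $2,900 · Tam: $100

Profit-interest units total: 57.
Pro-rata shares before constraints: Bergstrom 1,915.79; Andrade 147.37; Becker 2,063.16; Orozco 1,031.58; Quinlan 2,947.37; Tam 294.74.
Capped: Tam ($100); balance $8,300 reallocated over remaining profit-interest units 55.
Remaining shares: Bergstrom 1,961.82 → $2,000; Andrade 150.91 → $200; Becker 2,112.73 → $2,100; Orozco 1,056.36 → $1,100; Quinlan 3,018.18 → $3,000.
Rounding difference −$100 applied to Quinlan → $2,900.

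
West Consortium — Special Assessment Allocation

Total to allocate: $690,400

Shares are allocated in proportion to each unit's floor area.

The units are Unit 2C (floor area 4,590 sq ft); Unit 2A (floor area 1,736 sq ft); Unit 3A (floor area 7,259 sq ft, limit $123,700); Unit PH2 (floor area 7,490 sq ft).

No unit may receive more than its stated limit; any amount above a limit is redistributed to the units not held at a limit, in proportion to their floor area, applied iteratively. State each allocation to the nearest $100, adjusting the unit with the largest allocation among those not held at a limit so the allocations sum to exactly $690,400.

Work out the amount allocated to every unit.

Unit 2C: $188,300 · Unit 2A: $71,200 · Unit 3A: $123,700 · Unit PH2: $307,200

Total floor area = 21,075.
Pro-rata shares before constraints: Unit 2C 150,364.70; Unit 2A 56,869.96; Unit 3A 237,798.98; Unit PH2 245,366.36.
Capped: Unit 3A ($123,700); balance $566,700 reallocated over remaining floor area 13,816.
Redistributed shares: Unit 2C 188,271.06 → $188,300; Unit 2A 71,206.66 → $71,200; Unit PH2 307,222.28 → $307,200.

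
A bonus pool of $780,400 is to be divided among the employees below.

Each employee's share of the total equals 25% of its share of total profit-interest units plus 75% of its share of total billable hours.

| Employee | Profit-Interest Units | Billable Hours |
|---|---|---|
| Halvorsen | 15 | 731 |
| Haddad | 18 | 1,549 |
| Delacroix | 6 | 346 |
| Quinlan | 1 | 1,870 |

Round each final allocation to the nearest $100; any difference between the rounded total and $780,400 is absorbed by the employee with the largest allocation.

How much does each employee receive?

Profit-interest units total 40; billable hours total 4,496.
Blended shares (25% profit-interest units + 75% billable hours): Halvorsen 0.2157; Haddad 0.3709; Delacroix 0.0952; Quinlan 0.3182.
Unrounded shares: Halvorsen 168,325.82; Haddad 289,447.51; Delacroix 74,308.10; Quinlan 248,318.56.
Rounded to nearest $100: Halvorsen $168,300; Haddad $289,400; Delacroix $74,300; Quinlan $248,300. Sum = $780,300.
Difference $780,400 − $780,300 = +$100 applied to largest allocation (Haddad): Haddad becomes $289,500.

Halvorsen: $168,300; Haddad: $289,500; Delacroix: $74,300; Quinlan: $248,300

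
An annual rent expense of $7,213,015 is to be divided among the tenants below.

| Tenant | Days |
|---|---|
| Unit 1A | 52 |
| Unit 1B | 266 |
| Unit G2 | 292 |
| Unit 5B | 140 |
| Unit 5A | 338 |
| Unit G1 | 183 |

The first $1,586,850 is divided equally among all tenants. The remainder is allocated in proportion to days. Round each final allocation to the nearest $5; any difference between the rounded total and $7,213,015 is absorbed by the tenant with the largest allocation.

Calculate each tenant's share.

Unit 1A: $494,655; Unit 1B: $1,441,940; Unit G2: $1,557,030; Unit 5B: $884,195; Unit 5A: $1,760,660; Unit G1: $1,074,535

Equal tier: $1,586,850 ÷ 6 = $264,475 apiece.
Remainder $5,626,165 by days (total 1,271): Unit 1A 230,181.42 → $230,180; Unit 1B 1,177,466.48 → $1,177,465; Unit G2 1,292,557.18 → $1,292,555; Unit 5B 619,719.20 → $619,720; Unit 5A 1,496,179.21 → $1,496,180; Unit G1 810,061.52 → $810,060.
Rounding difference +$5 on remainder applied to Unit 5A.
Totals: Unit 1A $264,475 + $230,180 = $494,655; Unit 1B $264,475 + $1,177,465 = $1,441,940; Unit G2 $264,475 + $1,292,555 = $1,557,030; Unit 5B $264,475 + $619,720 = $884,195; Unit 5A $264,475 + $1,496,185 = $1,760,660; Unit G1 $264,475 + $810,060 = $1,074,535.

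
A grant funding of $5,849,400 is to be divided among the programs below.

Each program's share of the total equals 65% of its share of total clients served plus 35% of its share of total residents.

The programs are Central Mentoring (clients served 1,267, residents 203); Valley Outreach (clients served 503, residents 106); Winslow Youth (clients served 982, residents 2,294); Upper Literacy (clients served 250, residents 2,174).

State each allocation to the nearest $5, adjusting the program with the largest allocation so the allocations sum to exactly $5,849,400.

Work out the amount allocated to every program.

Clients served total 3,002; residents total 4,777.
Combined weights (65% clients served + 35% residents): Central Mentoring 0.2892; Valley Outreach 0.1167; Winslow Youth 0.3807; Upper Literacy 0.2134.
Proportional shares: Central Mentoring 1,691,688.18; Valley Outreach 682,491.07; Winslow Youth 2,226,873.10; Upper Literacy 1,248,347.65.
Rounded to nearest $5: Central Mentoring $1,691,690; Valley Outreach $682,490; Winslow Youth $2,226,875; Upper Literacy $1,248,350. Sum = $5,849,405.
Difference $5,849,400 − $5,849,405 = −$5 applied to largest allocation (Winslow Youth): Winslow Youth becomes $2,226,870.

Central Mentoring: $1,691,690 · Valley Outreach: $682,490 · Winslow Youth: $2,226,870 · Upper Literacy: $1,248,350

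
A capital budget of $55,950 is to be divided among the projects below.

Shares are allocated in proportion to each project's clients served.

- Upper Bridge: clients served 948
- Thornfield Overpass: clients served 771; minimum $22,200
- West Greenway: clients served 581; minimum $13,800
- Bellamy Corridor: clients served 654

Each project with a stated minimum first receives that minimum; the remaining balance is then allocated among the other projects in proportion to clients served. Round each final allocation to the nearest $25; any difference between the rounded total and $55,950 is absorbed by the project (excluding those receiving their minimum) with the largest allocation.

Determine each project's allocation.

Upper Bridge: $11,800; Thornfield Overpass: $22,200; West Greenway: $13,800; Bellamy Corridor: $8,150

Fund the minimums — Thornfield Overpass $22,200; West Greenway $13,800. Remaining pool $19,950.
Remaining pool split over remaining clients served 1,602: Upper Bridge 11,805.62 → $11,800; Bellamy Corridor 8,144.38 → $8,150.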